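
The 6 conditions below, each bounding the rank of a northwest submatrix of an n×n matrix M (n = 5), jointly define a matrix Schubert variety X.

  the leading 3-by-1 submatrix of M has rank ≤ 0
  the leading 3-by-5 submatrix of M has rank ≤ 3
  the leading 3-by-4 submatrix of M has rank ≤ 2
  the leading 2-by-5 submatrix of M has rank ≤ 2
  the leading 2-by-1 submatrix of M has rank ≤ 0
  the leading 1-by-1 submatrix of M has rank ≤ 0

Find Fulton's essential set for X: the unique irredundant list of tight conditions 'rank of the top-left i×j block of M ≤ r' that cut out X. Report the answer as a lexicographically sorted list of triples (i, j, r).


Propagating the 6 rank bounds to every northwest block:

  i=1: 0, 1, 1, 1, 1
  i=2: 0, 1, 2, 2, 2
  i=3: 0, 1, 2, 2, 3
  i=4: 1, 2, 3, 3, 4
  i=5: 1, 2, 3, 4, 5

reading off 1-entries of Δ²R: w = (2, 3, 5, 1, 4).

D(w) has 4 cells with 2 SE-corners; essential set:

[(3, 1, 0), (3, 4, 2)]


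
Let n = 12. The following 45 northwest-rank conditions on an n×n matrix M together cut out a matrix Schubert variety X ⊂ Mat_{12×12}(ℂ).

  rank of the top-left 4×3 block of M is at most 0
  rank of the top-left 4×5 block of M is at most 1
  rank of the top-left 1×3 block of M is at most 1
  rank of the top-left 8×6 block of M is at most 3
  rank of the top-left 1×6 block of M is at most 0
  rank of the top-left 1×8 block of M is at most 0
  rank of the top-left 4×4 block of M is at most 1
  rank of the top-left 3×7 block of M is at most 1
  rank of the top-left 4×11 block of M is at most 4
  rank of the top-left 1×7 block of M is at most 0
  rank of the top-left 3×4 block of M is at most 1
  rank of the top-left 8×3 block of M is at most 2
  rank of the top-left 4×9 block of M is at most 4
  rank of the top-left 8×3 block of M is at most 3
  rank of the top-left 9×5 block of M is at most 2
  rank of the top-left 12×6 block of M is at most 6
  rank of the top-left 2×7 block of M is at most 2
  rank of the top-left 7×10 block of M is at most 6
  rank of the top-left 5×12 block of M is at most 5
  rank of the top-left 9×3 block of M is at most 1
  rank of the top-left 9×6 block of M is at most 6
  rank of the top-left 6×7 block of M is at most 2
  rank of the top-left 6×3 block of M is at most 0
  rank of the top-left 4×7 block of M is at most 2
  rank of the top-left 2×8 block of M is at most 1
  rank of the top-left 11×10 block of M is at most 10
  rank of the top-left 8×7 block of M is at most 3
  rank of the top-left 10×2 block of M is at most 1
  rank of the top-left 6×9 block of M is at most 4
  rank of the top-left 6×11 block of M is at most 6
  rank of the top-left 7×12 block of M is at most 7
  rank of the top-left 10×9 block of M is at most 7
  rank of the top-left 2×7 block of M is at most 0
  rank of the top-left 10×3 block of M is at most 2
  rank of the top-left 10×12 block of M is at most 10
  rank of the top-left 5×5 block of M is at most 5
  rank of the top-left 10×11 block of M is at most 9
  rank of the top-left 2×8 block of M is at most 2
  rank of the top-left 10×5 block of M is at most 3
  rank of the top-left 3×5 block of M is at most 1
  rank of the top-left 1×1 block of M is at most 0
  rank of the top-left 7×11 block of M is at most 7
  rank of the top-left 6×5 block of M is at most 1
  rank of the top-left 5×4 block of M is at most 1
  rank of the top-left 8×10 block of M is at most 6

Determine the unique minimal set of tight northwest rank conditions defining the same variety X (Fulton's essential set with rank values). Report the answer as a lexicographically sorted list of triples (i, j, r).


Propagating the 45 rank bounds to every northwest block:

  R[1]: 0, 0, 0, 0, 0, 0, 0, 0, 1, 1, 1, 1
  R[2]: 0, 0, 0, 0, 0, 0, 0, 1, 2, 2, 2, 2
  R[3]: 0, 0, 0, 1, 1, 1, 1, 2, 3, 3, 3, 3
  R[4]: 0, 0, 0, 1, 1, 2, 2, 3, 4, 4, 4, 4
  R[5]: 0, 0, 0, 1, 1, 2, 2, 3, 4, 5, 5, 5
  R[6]: 0, 0, 0, 1, 1, 2, 2, 3, 4, 5, 6, 6
  R[7]: 1, 1, 1, 2, 2, 3, 3, 4, 5, 6, 7, 7
  R[8]: 1, 1, 1, 2, 2, 3, 3, 4, 5, 6, 7, 8
  R[9]: 1, 1, 1, 2, 2, 3, 4, 5, 6, 7, 8, 9
  R[10]: 1, 1, 2, 3, 3, 4, 5, 6, 7, 8, 9, 10
  R[11]: 1, 2, 3, 4, 4, 5, 6, 7, 8, 9, 10, 11
  R[12]: 1, 2, 3, 4, 5, 6, 7, 8, 9, 10, 11, 12

reading off 1-entries of Δ²R: w = (9, 8, 4, 6, 10, 11, 1, 12, 7, 3, 2, 5).

D(w) has 40 cells with 9 SE-corners; essential set:

[(1, 8, 0), (2, 7, 0), (6, 3, 0), (6, 5, 1), (6, 7, 2), (8, 7, 3), (9, 3, 1), (9, 5, 2), (10, 2, 1)]


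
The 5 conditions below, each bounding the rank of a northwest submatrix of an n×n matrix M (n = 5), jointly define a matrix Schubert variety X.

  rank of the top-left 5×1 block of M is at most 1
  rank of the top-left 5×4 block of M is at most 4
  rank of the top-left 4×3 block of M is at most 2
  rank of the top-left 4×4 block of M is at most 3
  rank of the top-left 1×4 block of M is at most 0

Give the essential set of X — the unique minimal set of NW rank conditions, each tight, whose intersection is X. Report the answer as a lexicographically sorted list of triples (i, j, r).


Recovering R(i,j) via the rank-extension bound from the 5 conditions:

  R[1]: 0, 0, 0, 0, 1
  R[2]: 1, 1, 1, 1, 2
  R[3]: 1, 2, 2, 2, 3
  R[4]: 1, 2, 2, 3, 4
  R[5]: 1, 2, 3, 4, 5

the unique w with this rank table is (5, 1, 2, 4, 3).

Rothe diagram D(w) (5 cells), 2 SE-corners (essential conditions):

[(1, 4, 0), (4, 3, 2)]


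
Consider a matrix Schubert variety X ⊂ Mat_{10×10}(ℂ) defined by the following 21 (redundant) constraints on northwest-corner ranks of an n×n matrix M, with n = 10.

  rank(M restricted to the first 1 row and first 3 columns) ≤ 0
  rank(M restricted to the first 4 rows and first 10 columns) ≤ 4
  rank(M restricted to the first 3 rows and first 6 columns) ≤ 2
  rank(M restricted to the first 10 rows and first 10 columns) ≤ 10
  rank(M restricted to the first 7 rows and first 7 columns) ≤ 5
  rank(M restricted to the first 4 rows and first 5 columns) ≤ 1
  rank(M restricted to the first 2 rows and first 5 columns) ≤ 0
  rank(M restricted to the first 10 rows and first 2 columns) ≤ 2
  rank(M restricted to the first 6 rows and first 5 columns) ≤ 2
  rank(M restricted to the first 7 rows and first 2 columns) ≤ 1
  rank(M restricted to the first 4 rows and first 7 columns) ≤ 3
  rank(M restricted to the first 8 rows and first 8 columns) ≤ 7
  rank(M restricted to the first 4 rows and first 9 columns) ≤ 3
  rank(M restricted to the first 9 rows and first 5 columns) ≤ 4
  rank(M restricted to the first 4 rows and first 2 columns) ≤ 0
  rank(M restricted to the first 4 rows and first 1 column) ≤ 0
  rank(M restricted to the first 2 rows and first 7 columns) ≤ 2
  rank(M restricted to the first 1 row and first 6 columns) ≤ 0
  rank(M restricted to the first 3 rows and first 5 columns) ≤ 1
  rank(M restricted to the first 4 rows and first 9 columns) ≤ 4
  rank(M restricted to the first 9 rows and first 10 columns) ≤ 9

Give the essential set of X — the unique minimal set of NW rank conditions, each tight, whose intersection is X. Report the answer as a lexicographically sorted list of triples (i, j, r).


Rank table r_w(10×10) implied by the 21 constraints:

  i=1: 0  0  0  0  0  0  1  1  1  1
  i=2: 0  0  0  0  0  1  2  2  2  2
  i=3: 0  0  1  1  1  2  3  3  3  3
  i=4: 0  0  1  1  1  2  3  3  3  4
  i=5: 1  1  2  2  2  3  4  4  4  5
  i=6: 1  1  2  2  2  3  4  5  5  6
  i=7: 1  1  2  3  3  4  5  6  6  7
  i=8: 1  2  3  4  4  5  6  7  7  8
  i=9: 1  2  3  4  4  5  6  7  8  9
  i=10: 1  2  3  4  5  6  7  8  9  10

reading off 1-entries of Δ²R: w = (7, 6, 3, 10, 1, 8, 4, 2, 9, 5).

|D(w)|=24, |Ess(w)|=8:

[(1, 6, 0), (2, 5, 0), (4, 2, 0), (4, 5, 1), (4, 9, 3), (6, 5, 2), (7, 2, 1), (9, 5, 4)]


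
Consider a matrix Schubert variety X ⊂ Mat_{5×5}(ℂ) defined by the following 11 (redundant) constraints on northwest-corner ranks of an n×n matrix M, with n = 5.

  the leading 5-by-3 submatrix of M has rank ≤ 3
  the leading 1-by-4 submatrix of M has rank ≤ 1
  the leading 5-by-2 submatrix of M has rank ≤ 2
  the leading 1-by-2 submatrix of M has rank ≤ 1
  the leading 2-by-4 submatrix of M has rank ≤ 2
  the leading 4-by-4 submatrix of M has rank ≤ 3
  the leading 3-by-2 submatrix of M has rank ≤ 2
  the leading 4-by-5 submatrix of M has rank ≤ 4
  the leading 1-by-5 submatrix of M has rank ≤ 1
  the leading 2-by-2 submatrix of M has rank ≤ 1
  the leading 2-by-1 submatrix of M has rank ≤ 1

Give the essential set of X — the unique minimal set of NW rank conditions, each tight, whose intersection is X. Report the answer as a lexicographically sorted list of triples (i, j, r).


Propagating the 11 rank bounds to every northwest block:

  R[1]: 1  1  1  1  1
  R[2]: 1  1  2  2  2
  R[3]: 1  2  3  3  3
  R[4]: 1  2  3  3  4
  R[5]: 1  2  3  4  5

the unique w with this rank table is (1, 3, 2, 5, 4).

D(w) has 2 cells with 2 SE-corners; essential set:

[(2, 2, 1), (4, 4, 3)]


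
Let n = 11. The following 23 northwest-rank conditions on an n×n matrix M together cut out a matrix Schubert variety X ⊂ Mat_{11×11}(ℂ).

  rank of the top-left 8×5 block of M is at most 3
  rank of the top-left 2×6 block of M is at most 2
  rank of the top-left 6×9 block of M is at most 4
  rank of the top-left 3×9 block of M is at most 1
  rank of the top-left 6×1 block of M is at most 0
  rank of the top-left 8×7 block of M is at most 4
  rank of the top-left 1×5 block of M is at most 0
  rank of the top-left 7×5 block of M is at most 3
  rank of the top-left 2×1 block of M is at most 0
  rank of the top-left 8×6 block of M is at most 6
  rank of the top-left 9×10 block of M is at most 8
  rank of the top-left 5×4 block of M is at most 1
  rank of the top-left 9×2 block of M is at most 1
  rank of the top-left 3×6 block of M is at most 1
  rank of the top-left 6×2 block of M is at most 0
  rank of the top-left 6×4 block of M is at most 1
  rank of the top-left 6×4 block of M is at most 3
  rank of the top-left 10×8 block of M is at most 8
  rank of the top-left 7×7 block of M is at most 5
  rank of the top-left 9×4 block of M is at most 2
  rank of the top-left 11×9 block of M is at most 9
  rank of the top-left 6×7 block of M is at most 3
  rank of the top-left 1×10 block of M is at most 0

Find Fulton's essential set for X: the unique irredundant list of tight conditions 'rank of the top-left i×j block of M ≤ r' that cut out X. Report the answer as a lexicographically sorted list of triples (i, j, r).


Propagating the 23 rank bounds to every northwest block:

  0 | 0 | 0 | 0 | 0 | 0 | 0 | 0 | 0 | 0 | 1
  0 | 0 | 1 | 1 | 1 | 1 | 1 | 1 | 1 | 1 | 2
  0 | 0 | 1 | 1 | 1 | 1 | 1 | 1 | 1 | 2 | 3
  0 | 0 | 1 | 1 | 2 | 2 | 2 | 2 | 2 | 3 | 4
  0 | 0 | 1 | 1 | 2 | 3 | 3 | 3 | 3 | 4 | 5
  0 | 0 | 1 | 1 | 2 | 3 | 3 | 4 | 4 | 5 | 6
  1 | 1 | 2 | 2 | 3 | 4 | 4 | 5 | 5 | 6 | 7
  1 | 1 | 2 | 2 | 3 | 4 | 4 | 5 | 6 | 7 | 8
  1 | 1 | 2 | 2 | 3 | 4 | 5 | 6 | 7 | 8 | 9
  1 | 2 | 3 | 3 | 4 | 5 | 6 | 7 | 8 | 9 | 10
  1 | 2 | 3 | 4 | 5 | 6 | 7 | 8 | 9 | 10 | 11

the unique w with this rank table is (11, 3, 10, 5, 6, 8, 1, 9, 7, 2, 4).

ℓ(w)=35; the 8 essential cells (i,j,r):

[(1, 10, 0), (3, 9, 1), (6, 2, 0), (6, 4, 1), (6, 7, 3), (8, 7, 4), (9, 2, 1), (9, 4, 2)]


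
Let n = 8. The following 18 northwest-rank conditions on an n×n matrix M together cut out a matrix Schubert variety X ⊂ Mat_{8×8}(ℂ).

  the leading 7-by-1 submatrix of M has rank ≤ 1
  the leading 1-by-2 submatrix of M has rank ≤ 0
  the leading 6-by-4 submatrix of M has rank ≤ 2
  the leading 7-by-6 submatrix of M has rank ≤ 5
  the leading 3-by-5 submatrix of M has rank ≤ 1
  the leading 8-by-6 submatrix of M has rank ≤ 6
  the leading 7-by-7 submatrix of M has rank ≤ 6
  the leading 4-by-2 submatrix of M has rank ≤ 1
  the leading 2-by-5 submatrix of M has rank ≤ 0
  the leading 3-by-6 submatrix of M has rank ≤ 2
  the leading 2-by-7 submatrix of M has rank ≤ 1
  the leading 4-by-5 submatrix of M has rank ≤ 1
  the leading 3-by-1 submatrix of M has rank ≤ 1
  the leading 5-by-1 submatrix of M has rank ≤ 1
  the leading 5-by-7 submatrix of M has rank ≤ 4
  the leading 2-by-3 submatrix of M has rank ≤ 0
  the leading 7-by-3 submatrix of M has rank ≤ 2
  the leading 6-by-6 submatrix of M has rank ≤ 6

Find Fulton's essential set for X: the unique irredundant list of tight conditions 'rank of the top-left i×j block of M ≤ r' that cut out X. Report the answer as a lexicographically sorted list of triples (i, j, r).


The tightest implied rank at each (i,j), from the 18 conditions:

  row 1: 0 0 0 0 0 1 1 1
  row 2: 0 0 0 0 0 1 1 2
  row 3: 1 1 1 1 1 2 2 3
  row 4: 1 1 1 1 1 2 3 4
  row 5: 1 2 2 2 2 3 4 5
  row 6: 1 2 2 2 3 4 5 6
  row 7: 1 2 2 3 4 5 6 7
  row 8: 1 2 3 4 5 6 7 8

the unique w with this rank table is (6, 8, 1, 7, 2, 5, 4, 3).

|D(w)|=18, |Ess(w)|=5:

[(2, 5, 0), (2, 7, 1), (4, 5, 1), (6, 4, 2), (7, 3, 2)]


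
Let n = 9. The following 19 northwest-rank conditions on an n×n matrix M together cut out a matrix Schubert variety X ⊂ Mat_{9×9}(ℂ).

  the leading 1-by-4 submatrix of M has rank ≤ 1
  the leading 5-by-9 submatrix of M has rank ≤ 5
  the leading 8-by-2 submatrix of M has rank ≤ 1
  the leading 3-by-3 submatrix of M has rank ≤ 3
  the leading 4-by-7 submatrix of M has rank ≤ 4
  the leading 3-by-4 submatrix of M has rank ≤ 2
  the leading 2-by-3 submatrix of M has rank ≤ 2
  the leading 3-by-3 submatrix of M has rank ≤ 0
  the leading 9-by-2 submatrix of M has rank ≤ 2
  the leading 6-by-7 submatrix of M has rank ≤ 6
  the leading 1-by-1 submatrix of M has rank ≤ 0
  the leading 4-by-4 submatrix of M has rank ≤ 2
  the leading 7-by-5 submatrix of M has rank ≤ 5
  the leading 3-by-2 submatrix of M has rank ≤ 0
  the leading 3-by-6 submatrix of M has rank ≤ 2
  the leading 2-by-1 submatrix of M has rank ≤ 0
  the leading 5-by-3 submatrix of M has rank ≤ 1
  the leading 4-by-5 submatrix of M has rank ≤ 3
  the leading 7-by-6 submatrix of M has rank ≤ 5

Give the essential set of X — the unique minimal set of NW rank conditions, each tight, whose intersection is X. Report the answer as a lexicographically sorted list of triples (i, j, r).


Propagating the 19 rank bounds to every northwest block:

  0, 0, 0, 1, 1, 1, 1, 1, 1
  0, 0, 0, 1, 2, 2, 2, 2, 2
  0, 0, 0, 1, 2, 2, 3, 3, 3
  1, 1, 1, 2, 3, 3, 4, 4, 4
  1, 1, 1, 2, 3, 4, 5, 5, 5
  1, 1, 2, 3, 4, 5, 6, 6, 6
  1, 1, 2, 3, 4, 5, 6, 7, 7
  1, 1, 2, 3, 4, 5, 6, 7, 8
  1, 2, 3, 4, 5, 6, 7, 8, 9

second differences of R give the permutation w = (4, 5, 7, 1, 6, 3, 8, 9, 2).

4 SE-corners of the 15-cell Rothe diagram give Ess(w):

[(3, 3, 0), (3, 6, 2), (5, 3, 1), (8, 2, 1)]


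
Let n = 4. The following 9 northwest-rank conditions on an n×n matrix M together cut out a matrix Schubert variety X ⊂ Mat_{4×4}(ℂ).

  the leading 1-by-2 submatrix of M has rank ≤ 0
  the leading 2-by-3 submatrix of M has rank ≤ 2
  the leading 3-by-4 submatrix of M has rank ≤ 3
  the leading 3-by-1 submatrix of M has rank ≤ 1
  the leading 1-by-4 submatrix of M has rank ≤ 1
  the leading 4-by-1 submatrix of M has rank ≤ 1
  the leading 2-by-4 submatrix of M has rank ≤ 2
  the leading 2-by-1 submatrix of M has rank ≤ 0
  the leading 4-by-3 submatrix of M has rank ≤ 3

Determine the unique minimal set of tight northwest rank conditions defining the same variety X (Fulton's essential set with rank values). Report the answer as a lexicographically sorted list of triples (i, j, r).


Computing R[i][j] = min implied NW-rank bound (n=4, 9 conditions):

  R[1]: 0 0 1 1
  R[2]: 0 1 2 2
  R[3]: 1 2 3 3
  R[4]: 1 2 3 4

the unique w with this rank table is (3, 2, 1, 4).

Rothe diagram D(w) (3 cells), 2 SE-corners (essential conditions):

[(1, 2, 0), (2, 1, 0)]


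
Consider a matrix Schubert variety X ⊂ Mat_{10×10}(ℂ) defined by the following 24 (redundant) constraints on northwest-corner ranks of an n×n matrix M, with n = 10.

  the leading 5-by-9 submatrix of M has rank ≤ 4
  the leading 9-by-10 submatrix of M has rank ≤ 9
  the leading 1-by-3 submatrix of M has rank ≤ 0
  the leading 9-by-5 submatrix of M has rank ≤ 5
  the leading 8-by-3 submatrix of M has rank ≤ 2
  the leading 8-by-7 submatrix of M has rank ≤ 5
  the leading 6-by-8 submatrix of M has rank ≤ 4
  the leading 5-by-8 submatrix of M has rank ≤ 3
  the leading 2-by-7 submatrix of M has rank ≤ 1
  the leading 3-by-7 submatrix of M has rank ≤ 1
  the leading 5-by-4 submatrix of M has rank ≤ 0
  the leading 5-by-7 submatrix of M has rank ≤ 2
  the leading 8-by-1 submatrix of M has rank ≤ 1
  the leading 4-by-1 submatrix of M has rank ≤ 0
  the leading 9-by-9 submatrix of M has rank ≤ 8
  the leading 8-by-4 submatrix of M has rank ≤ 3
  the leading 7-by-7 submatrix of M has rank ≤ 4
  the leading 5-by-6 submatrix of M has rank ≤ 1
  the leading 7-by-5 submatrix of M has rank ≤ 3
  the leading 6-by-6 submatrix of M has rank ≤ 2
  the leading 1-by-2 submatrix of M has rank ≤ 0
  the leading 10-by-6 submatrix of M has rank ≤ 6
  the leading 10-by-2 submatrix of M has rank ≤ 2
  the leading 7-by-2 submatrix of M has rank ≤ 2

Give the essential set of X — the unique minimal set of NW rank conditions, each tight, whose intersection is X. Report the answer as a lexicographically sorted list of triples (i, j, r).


Recovering R(i,j) via the rank-extension bound from the 24 conditions:

  row 1: 0  0  0  0  1  1  1  1  1  1
  row 2: 0  0  0  0  1  1  1  2  2  2
  row 3: 0  0  0  0  1  1  1  2  3  3
  row 4: 0  0  0  0  1  1  2  3  4  4
  row 5: 0  0  0  0  1  1  2  3  4  5
  row 6: 1  1  1  1  2  2  3  4  5  6
  row 7: 1  2  2  2  3  3  4  5  6  7
  row 8: 1  2  2  3  4  4  5  6  7  8
  row 9: 1  2  3  4  5  5  6  7  8  9
  row 10: 1  2  3  4  5  6  7  8  9  10

so w = (5, 8, 9, 7, 10, 1, 2, 4, 3, 6).

|D(w)|=27, |Ess(w)|=4:

[(3, 7, 1), (5, 4, 0), (5, 6, 1), (8, 3, 2)]


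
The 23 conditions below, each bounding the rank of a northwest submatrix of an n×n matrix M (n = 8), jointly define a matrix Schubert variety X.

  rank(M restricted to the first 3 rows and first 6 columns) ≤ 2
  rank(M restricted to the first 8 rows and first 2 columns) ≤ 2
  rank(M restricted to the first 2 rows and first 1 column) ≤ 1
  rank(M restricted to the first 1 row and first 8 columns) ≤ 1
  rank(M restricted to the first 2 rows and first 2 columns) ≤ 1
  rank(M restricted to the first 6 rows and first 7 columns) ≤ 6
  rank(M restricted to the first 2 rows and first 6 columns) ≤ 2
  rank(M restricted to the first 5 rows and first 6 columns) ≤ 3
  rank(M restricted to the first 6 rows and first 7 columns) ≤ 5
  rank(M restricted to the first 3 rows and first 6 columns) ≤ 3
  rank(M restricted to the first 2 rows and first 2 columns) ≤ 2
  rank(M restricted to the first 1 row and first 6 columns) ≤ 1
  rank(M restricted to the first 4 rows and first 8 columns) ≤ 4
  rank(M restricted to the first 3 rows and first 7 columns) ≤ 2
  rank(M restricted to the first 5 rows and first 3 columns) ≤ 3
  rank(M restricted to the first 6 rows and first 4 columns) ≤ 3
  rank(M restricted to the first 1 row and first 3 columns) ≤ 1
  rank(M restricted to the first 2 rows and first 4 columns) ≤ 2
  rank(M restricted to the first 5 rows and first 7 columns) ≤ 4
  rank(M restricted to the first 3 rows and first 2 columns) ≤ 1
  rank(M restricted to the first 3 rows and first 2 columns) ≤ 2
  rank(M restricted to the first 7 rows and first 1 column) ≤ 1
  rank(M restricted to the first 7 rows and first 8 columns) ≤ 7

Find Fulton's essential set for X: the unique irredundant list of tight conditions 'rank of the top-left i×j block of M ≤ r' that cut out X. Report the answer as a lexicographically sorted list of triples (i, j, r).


Rank table r_w(8×8) implied by the 23 constraints:

  i=1: 1  1  1  1  1  1  1  1
  i=2: 1  1  2  2  2  2  2  2
  i=3: 1  1  2  2  2  2  2  3
  i=4: 1  2  3  3  3  3  3  4
  i=5: 1  2  3  3  3  3  4  5
  i=6: 1  2  3  3  4  4  5  6
  i=7: 1  2  3  4  5  5  6  7
  i=8: 1  2  3  4  5  6  7  8

so w = (1, 3, 8, 2, 7, 5, 4, 6).

Fulton essential set (4 of the 10 Rothe cells):

[(3, 2, 1), (3, 7, 2), (5, 6, 3), (6, 4, 3)]


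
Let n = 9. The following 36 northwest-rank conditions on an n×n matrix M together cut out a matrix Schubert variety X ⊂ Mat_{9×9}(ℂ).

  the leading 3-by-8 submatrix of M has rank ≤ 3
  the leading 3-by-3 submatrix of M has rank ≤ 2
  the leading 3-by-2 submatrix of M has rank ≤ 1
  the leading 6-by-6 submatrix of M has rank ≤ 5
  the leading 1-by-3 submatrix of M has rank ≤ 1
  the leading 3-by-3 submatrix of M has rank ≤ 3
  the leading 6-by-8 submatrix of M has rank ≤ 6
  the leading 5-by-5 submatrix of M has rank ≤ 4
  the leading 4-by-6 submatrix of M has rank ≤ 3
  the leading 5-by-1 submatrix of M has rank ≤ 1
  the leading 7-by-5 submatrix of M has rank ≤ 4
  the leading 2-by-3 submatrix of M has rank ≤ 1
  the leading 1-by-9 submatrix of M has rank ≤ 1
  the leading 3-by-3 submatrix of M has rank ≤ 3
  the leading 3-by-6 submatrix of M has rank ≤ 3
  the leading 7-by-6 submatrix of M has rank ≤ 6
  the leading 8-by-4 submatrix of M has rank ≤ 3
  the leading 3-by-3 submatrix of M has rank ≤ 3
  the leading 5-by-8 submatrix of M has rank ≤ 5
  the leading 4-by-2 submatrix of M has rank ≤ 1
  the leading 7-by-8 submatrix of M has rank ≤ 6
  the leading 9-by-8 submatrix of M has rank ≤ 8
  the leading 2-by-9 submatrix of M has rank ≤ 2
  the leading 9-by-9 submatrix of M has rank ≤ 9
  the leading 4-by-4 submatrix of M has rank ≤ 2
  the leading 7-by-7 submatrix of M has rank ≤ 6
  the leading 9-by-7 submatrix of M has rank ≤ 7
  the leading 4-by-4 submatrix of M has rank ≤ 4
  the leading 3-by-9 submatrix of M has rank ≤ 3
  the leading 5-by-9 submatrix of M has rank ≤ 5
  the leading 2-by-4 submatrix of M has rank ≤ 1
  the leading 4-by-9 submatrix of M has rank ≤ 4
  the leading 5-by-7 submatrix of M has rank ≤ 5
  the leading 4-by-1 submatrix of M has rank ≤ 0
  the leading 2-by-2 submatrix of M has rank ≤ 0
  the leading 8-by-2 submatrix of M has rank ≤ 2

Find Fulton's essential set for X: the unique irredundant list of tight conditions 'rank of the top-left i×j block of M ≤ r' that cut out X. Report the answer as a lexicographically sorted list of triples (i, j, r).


Rank table r_w(9×9) implied by the 36 constraints:

  0, 0, 1, 1, 1, 1, 1, 1, 1
  0, 0, 1, 1, 2, 2, 2, 2, 2
  0, 1, 2, 2, 3, 3, 3, 3, 3
  0, 1, 2, 2, 3, 3, 4, 4, 4
  1, 2, 3, 3, 4, 4, 5, 5, 5
  1, 2, 3, 3, 4, 5, 6, 6, 6
  1, 2, 3, 3, 4, 5, 6, 6, 7
  1, 2, 3, 3, 4, 5, 6, 7, 8
  1, 2, 3, 4, 5, 6, 7, 8, 9

the unique w with this rank table is (3, 5, 2, 7, 1, 6, 9, 8, 4).

|D(w)|=13, |Ess(w)|=7:

[(2, 2, 0), (2, 4, 1), (4, 1, 0), (4, 4, 2), (4, 6, 3), (7, 8, 6), (8, 4, 3)]


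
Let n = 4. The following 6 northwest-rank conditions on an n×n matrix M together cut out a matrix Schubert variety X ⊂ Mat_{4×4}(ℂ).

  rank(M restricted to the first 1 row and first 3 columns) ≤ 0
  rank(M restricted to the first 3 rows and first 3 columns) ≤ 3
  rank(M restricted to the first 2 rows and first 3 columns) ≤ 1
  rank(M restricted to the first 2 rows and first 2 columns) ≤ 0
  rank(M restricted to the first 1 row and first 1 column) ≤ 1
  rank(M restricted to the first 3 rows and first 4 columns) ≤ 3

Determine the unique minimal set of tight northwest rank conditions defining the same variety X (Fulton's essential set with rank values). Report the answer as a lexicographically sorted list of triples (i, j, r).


Propagating the 6 rank bounds to every northwest block:

  R[1]: 0 | 0 | 0 | 1
  R[2]: 0 | 0 | 1 | 2
  R[3]: 1 | 1 | 2 | 3
  R[4]: 1 | 2 | 3 | 4

hence w(1..4) = (4, 3, 1, 2).

Fulton essential set (2 of the 5 Rothe cells):

[(1, 3, 0), (2, 2, 0)]


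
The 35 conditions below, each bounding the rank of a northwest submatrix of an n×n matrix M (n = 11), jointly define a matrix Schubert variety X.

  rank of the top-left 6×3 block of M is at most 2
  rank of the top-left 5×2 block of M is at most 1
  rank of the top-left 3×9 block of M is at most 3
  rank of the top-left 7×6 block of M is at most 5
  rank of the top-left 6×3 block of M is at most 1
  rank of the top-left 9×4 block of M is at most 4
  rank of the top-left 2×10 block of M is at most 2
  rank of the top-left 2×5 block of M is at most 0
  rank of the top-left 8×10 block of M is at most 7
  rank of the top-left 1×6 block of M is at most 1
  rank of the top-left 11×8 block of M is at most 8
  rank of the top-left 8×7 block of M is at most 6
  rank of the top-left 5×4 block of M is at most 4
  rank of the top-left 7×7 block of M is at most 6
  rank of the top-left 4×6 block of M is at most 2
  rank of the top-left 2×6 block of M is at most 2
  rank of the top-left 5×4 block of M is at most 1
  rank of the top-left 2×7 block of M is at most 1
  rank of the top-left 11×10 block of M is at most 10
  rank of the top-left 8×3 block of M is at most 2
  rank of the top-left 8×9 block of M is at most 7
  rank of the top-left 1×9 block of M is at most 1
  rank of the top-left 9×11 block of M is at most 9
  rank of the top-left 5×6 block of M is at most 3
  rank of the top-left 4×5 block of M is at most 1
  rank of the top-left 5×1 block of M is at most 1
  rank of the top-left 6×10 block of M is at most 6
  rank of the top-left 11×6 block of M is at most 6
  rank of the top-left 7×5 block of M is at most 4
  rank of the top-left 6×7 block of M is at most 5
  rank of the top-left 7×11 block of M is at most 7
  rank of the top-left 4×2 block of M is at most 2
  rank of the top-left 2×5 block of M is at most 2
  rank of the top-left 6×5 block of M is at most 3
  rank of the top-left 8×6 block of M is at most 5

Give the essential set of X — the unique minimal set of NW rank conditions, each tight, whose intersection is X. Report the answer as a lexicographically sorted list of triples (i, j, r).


Reconstructing r_w from the 35 given conditions:

  0  0  0  0  0  1  1  1  1  1  1
  0  0  0  0  0  1  1  2  2  2  2
  1  1  1  1  1  2  2  3  3  3  3
  1  1  1  1  1  2  3  4  4  4  4
  1  1  1  1  2  3  4  5  5  5  5
  1  1  1  2  3  4  5  6  6  6  6
  1  2  2  3  4  5  6  7  7  7  7
  1  2  2  3  4  5  6  7  7  7  8
  1  2  3  4  5  6  7  8  8  8  9
  1  2  3  4  5  6  7  8  9  9  10
  1  2  3  4  5  6  7  8  9  10  11

hence w(1..11) = (6, 8, 1, 7, 5, 4, 2, 11, 3, 9, 10).

7 SE-corners of the 23-cell Rothe diagram give Ess(w):

[(2, 5, 0), (2, 7, 1), (4, 5, 1), (5, 4, 1), (6, 3, 1), (8, 3, 2), (8, 10, 7)]


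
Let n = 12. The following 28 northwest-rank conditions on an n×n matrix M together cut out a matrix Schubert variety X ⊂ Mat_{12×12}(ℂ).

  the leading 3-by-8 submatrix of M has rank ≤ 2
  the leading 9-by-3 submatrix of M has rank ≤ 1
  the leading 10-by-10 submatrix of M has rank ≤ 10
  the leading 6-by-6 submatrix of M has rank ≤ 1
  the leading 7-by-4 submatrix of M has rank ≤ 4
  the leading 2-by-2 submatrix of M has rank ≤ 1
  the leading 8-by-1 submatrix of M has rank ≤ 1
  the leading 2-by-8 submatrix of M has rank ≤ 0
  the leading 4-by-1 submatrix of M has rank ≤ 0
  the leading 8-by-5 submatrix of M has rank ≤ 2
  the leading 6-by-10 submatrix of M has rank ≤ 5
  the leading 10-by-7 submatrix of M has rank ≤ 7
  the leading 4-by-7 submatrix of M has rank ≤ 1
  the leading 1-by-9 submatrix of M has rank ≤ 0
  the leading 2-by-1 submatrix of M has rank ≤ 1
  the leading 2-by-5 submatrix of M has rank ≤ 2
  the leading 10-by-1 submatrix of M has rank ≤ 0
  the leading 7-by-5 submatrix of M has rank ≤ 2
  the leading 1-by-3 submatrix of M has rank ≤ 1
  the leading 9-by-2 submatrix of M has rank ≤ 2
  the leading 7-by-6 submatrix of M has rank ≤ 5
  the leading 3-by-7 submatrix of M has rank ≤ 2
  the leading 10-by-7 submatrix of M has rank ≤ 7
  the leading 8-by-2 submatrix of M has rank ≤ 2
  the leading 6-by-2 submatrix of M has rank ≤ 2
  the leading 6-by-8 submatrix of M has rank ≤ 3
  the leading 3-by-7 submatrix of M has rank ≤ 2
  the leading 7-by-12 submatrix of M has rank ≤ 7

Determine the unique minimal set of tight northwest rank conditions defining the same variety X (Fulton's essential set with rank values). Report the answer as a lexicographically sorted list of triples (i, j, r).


Propagating the 28 rank bounds to every northwest block:

  R[1]: 0  0  0  0  0  0  0  0  0  1  1  1
  R[2]: 0  0  0  0  0  0  0  0  1  2  2  2
  R[3]: 0  1  1  1  1  1  1  1  2  3  3  3
  R[4]: 0  1  1  1  1  1  1  2  3  4  4  4
  R[5]: 0  1  1  1  1  1  2  3  4  5  5  5
  R[6]: 0  1  1  1  1  1  2  3  4  5  6  6
  R[7]: 0  1  1  2  2  2  3  4  5  6  7  7
  R[8]: 0  1  1  2  2  3  4  5  6  7  8  8
  R[9]: 0  1  1  2  3  4  5  6  7  8  9  9
  R[10]: 0  1  2  3  4  5  6  7  8  9  10  10
  R[11]: 1  2  3  4  5  6  7  8  9  10  11  11
  R[12]: 1  2  3  4  5  6  7  8  9  10  11  12

the unique w with this rank table is (10, 9, 2, 8, 7, 11, 4, 6, 5, 3, 1, 12).

7 SE-corners of the 42-cell Rothe diagram give Ess(w):

[(1, 9, 0), (2, 8, 0), (4, 7, 1), (6, 6, 1), (8, 5, 2), (9, 3, 1), (10, 1, 0)]


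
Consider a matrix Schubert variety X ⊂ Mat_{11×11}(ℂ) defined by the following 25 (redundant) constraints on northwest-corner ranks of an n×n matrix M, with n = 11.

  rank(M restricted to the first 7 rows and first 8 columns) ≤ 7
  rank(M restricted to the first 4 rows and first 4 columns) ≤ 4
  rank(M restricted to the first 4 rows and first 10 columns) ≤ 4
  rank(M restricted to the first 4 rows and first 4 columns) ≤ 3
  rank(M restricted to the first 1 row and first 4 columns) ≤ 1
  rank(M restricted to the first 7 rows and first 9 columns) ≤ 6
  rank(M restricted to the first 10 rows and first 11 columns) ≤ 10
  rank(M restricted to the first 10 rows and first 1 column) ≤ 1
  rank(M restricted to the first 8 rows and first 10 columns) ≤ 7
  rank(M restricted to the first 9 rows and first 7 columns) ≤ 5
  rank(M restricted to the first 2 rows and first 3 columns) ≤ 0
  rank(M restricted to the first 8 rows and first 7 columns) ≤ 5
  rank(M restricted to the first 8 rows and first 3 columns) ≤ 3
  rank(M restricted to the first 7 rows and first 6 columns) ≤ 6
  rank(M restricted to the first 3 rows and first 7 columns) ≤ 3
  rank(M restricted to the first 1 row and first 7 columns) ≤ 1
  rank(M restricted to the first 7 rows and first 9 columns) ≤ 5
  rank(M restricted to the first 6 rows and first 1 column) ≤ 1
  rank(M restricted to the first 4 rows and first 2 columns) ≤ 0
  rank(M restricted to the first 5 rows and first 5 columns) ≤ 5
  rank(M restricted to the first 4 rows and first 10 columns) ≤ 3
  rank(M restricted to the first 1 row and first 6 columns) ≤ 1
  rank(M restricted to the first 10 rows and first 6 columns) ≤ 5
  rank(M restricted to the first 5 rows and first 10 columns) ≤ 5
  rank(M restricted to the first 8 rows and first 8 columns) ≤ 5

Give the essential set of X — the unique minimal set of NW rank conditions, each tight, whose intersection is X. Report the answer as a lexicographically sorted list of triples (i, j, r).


The tightest implied rank at each (i,j), from the 25 conditions:

  R[1]: 0  0  0  1  1  1  1  1  1  1  1
  R[2]: 0  0  0  1  2  2  2  2  2  2  2
  R[3]: 0  0  1  2  3  3  3  3  3  3  3
  R[4]: 0  0  1  2  3  3  3  3  3  3  4
  R[5]: 1  1  2  3  4  4  4  4  4  4  5
  R[6]: 1  2  3  4  5  5  5  5  5  5  6
  R[7]: 1  2  3  4  5  5  5  5  5  6  7
  R[8]: 1  2  3  4  5  5  5  5  6  7  8
  R[9]: 1  2  3  4  5  5  5  6  7  8  9
  R[10]: 1  2  3  4  5  5  6  7  8  9  10
  R[11]: 1  2  3  4  5  6  7  8  9  10  11

the unique w with this rank table is (4, 5, 3, 11, 1, 2, 10, 9, 8, 7, 6).

Fulton essential set (7 of the 25 Rothe cells):

[(2, 3, 0), (4, 2, 0), (4, 10, 3), (7, 9, 5), (8, 8, 5), (9, 7, 5), (10, 6, 5)]


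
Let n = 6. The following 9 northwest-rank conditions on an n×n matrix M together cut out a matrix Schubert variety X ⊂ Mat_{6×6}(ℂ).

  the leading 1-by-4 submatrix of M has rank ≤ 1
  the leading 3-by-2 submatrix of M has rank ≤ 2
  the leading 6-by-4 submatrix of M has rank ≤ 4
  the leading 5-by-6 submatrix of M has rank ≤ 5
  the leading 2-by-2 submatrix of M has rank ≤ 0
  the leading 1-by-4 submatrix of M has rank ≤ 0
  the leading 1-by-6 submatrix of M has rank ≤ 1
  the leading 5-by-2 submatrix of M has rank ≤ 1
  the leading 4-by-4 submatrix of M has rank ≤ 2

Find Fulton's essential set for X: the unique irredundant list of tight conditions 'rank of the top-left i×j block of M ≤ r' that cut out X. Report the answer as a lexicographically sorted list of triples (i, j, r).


Reconstructing r_w from the 9 given conditions:

  i=1: 0, 0, 0, 0, 1, 1
  i=2: 0, 0, 1, 1, 2, 2
  i=3: 1, 1, 2, 2, 3, 3
  i=4: 1, 1, 2, 2, 3, 4
  i=5: 1, 1, 2, 3, 4, 5
  i=6: 1, 2, 3, 4, 5, 6

so w = (5, 3, 1, 6, 4, 2).

Rothe diagram D(w) (9 cells), 4 SE-corners (essential conditions):

[(1, 4, 0), (2, 2, 0), (4, 4, 2), (5, 2, 1)]


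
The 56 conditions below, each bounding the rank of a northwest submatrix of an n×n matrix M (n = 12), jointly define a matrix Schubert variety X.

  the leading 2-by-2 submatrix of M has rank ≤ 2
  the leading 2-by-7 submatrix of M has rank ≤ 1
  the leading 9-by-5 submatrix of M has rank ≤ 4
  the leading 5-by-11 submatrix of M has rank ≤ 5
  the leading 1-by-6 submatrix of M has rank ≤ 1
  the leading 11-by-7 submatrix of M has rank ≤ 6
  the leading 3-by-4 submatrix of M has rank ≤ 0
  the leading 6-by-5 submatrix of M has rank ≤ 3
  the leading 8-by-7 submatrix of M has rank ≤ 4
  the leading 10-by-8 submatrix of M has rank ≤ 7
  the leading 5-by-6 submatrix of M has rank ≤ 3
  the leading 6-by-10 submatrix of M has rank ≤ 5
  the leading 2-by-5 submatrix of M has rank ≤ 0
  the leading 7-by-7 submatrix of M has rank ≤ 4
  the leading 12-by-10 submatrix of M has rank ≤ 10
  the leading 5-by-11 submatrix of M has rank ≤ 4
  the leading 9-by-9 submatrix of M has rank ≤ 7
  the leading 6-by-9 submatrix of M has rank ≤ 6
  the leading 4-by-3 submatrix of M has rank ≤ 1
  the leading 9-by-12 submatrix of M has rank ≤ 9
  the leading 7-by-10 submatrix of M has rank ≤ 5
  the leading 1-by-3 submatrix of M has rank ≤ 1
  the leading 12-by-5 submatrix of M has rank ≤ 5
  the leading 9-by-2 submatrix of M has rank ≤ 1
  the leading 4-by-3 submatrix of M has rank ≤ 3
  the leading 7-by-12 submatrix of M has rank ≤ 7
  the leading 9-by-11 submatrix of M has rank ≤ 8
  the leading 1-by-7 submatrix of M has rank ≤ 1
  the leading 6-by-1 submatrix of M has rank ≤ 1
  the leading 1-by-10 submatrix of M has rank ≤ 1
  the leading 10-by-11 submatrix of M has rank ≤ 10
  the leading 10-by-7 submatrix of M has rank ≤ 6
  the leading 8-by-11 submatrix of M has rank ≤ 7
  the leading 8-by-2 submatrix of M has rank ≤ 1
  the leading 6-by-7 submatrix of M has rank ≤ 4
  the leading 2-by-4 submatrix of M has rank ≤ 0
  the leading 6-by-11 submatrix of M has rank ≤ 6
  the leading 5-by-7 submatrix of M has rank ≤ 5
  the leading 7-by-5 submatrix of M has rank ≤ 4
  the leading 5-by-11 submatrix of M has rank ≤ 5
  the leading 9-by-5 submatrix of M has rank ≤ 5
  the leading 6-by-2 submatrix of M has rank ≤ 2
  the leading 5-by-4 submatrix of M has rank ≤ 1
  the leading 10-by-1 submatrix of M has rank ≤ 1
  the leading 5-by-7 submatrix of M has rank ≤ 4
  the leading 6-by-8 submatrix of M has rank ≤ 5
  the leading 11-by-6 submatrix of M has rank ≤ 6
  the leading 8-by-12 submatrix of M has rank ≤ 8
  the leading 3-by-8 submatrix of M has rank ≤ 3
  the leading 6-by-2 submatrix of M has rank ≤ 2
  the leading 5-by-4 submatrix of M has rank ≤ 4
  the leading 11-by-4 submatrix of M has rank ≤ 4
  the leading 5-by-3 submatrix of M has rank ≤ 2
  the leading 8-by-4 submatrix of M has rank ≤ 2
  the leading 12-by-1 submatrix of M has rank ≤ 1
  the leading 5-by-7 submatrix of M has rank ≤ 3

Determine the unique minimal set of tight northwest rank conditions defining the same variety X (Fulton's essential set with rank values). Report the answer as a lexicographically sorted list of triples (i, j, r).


Recovering R(i,j) via the rank-extension bound from the 56 conditions:

  row 1: 0 | 0 | 0 | 0 | 0 | 1 | 1 | 1 | 1 | 1 | 1 | 1
  row 2: 0 | 0 | 0 | 0 | 0 | 1 | 1 | 2 | 2 | 2 | 2 | 2
  row 3: 0 | 0 | 0 | 0 | 1 | 2 | 2 | 3 | 3 | 3 | 3 | 3
  row 4: 1 | 1 | 1 | 1 | 2 | 3 | 3 | 4 | 4 | 4 | 4 | 4
  row 5: 1 | 1 | 1 | 1 | 2 | 3 | 3 | 4 | 4 | 4 | 4 | 5
  row 6: 1 | 1 | 2 | 2 | 3 | 4 | 4 | 5 | 5 | 5 | 5 | 6
  row 7: 1 | 1 | 2 | 2 | 3 | 4 | 4 | 5 | 5 | 5 | 6 | 7
  row 8: 1 | 1 | 2 | 2 | 3 | 4 | 4 | 5 | 6 | 6 | 7 | 8
  row 9: 1 | 1 | 2 | 3 | 4 | 5 | 5 | 6 | 7 | 7 | 8 | 9
  row 10: 1 | 2 | 3 | 4 | 5 | 6 | 6 | 7 | 8 | 8 | 9 | 10
  row 11: 1 | 2 | 3 | 4 | 5 | 6 | 6 | 7 | 8 | 9 | 10 | 11
  row 12: 1 | 2 | 3 | 4 | 5 | 6 | 7 | 8 | 9 | 10 | 11 | 12

reading off 1-entries of Δ²R: w = (6, 8, 5, 1, 12, 3, 11, 9, 4, 2, 10, 7).

|D(w)|=33, |Ess(w)|=11:

[(2, 5, 0), (2, 7, 1), (3, 4, 0), (5, 4, 1), (5, 7, 3), (5, 11, 4), (7, 10, 5), (8, 4, 2), (8, 7, 4), (9, 2, 1), (11, 7, 6)]


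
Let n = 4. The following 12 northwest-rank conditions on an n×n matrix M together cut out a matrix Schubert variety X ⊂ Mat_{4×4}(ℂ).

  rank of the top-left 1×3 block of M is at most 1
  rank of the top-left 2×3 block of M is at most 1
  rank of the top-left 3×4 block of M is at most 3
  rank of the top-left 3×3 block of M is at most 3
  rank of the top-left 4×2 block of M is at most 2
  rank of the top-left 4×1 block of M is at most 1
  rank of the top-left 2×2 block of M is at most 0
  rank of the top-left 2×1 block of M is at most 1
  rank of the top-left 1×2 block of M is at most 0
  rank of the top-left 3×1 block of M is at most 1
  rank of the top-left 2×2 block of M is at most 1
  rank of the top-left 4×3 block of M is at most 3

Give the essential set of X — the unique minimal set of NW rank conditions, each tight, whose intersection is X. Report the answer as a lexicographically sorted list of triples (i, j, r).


The tightest implied rank at each (i,j), from the 12 conditions:

  row 1: 0 0 1 1
  row 2: 0 0 1 2
  row 3: 1 1 2 3
  row 4: 1 2 3 4

the unique w with this rank table is (3, 4, 1, 2).

Fulton essential set (1 of the 4 Rothe cells):

[(2, 2, 0)]


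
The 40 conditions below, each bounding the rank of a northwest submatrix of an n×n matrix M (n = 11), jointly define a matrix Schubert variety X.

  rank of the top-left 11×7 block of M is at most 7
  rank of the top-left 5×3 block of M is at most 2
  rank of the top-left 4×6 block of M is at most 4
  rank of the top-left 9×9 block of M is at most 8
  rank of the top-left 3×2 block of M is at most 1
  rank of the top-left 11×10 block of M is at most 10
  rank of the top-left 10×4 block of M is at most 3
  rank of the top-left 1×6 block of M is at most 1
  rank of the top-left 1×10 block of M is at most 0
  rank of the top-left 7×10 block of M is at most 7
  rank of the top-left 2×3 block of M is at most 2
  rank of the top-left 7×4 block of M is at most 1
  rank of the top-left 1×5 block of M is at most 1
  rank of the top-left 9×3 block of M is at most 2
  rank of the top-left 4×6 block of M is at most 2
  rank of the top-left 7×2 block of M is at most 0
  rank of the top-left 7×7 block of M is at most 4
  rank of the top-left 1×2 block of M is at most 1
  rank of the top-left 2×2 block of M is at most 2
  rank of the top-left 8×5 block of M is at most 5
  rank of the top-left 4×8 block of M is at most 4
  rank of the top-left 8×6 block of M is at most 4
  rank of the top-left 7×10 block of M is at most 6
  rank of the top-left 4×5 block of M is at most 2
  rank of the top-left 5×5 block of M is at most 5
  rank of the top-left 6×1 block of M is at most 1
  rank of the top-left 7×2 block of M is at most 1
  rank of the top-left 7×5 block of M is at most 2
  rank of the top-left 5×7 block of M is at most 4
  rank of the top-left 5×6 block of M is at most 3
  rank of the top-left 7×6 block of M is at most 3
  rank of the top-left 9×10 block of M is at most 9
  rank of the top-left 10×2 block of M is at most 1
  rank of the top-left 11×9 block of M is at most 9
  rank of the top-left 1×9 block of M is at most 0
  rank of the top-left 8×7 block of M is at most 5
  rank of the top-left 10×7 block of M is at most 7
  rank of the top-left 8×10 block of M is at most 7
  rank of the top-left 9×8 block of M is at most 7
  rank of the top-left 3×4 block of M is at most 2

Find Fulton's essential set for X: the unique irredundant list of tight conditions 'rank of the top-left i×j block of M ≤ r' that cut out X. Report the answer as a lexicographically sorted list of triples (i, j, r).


Computing R[i][j] = min implied NW-rank bound (n=11, 40 conditions):

  i=1: 0  0  0  0  0  0  0  0  0  0  1
  i=2: 0  0  1  1  1  1  1  1  1  1  2
  i=3: 0  0  1  1  2  2  2  2  2  2  3
  i=4: 0  0  1  1  2  2  3  3  3  3  4
  i=5: 0  0  1  1  2  3  4  4  4  4  5
  i=6: 0  0  1  1  2  3  4  5  5  5  6
  i=7: 0  0  1  1  2  3  4  5  6  6  7
  i=8: 1  1  2  2  3  4  5  6  7  7  8
  i=9: 1  1  2  3  4  5  6  7  8  8  9
  i=10: 1  1  2  3  4  5  6  7  8  9  10
  i=11: 1  2  3  4  5  6  7  8  9  10  11

hence w(1..11) = (11, 3, 5, 7, 6, 8, 9, 1, 4, 10, 2).

Fulton essential set (5 of the 30 Rothe cells):

[(1, 10, 0), (4, 6, 2), (7, 2, 0), (7, 4, 1), (10, 2, 1)]
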